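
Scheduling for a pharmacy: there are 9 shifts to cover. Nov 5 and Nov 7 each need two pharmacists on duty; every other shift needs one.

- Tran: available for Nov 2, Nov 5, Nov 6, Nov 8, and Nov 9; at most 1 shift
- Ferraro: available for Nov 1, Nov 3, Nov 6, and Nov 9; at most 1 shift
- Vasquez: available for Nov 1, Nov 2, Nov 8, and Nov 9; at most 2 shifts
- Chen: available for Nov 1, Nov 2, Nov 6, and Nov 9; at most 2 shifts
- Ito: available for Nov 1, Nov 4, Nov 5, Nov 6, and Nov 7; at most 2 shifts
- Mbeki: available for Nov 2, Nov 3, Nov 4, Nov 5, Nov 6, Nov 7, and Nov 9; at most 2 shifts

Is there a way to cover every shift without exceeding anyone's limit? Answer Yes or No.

Total capacity is 1+1+2+2+2+2 = 10 but 11 worker-slots are needed — infeasible.

No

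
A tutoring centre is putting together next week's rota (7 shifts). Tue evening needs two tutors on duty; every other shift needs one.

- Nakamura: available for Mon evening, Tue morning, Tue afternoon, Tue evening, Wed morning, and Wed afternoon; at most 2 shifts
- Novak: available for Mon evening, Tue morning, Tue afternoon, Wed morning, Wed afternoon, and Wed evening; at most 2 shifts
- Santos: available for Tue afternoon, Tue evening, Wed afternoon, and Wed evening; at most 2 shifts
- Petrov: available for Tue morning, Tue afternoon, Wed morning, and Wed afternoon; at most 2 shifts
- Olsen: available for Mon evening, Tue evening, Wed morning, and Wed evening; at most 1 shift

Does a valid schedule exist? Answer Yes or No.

Yes

One valid schedule: Mon evening→Nakamura, Tue morning→Nakamura, Tue afternoon→Novak, Tue evening→Santos+Olsen, Wed morning→Petrov, Wed afternoon→Santos, Wed evening→Novak.
Loads: Nakamura 2/2, Novak 2/2, Santos 2/2, Petrov 1/2, Olsen 1/1 — all within limits.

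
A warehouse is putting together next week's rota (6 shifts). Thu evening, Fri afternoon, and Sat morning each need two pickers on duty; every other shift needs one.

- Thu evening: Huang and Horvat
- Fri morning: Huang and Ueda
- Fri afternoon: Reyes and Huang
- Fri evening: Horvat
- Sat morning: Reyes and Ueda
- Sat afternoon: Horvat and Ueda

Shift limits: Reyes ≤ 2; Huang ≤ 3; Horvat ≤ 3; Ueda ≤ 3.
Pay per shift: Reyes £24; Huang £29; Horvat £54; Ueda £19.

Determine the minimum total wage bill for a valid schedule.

£271

Thu evening can only be covered by Huang and Horvat, so that assignment is forced.
Fri afternoon can only be covered by Reyes and Huang, so that assignment is forced.
Fri evening can only be covered by Horvat, so that assignment is forced.
Picking the cheapest available picker for each shift independently would cost £271, and that bound is achievable.
An optimal schedule: Thu evening→Huang+Horvat, Fri morning→Ueda, Fri afternoon→Reyes+Huang, Fri evening→Horvat, Sat morning→Ueda+Reyes, Sat afternoon→Ueda.
Total: 29 + 54 + 19 + 24 + 29 + 54 + 19 + 24 + 19 = £271.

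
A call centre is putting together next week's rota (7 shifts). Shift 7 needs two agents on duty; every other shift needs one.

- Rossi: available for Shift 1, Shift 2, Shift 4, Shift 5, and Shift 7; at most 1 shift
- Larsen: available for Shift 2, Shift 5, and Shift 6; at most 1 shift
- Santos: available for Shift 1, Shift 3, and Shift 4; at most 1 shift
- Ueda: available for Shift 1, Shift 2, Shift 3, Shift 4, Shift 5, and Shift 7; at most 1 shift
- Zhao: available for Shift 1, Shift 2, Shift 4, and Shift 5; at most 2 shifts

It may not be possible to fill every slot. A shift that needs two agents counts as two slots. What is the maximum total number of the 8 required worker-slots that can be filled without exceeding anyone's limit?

Total capacity across all agents is 1+1+1+1+2 = 6, and 8 slots are needed, so at most 6 can be filled.
An assignment achieving 6: Shift 1→Zhao, Shift 2→Zhao, Shift 3→Santos, Shift 6→Larsen, Shift 7→Rossi+Ueda.
Loads: Rossi 1/1, Larsen 1/1, Santos 1/1, Ueda 1/1, Zhao 2/2.

6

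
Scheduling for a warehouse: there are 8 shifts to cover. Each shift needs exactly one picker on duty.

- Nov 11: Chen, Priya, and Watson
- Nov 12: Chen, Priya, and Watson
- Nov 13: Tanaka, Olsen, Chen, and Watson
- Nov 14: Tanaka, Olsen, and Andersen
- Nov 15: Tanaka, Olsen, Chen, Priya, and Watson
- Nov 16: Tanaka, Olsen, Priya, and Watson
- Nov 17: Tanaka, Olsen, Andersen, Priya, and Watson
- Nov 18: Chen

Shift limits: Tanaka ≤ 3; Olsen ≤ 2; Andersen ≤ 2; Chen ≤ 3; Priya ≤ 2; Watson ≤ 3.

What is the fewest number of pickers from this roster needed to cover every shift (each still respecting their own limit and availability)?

3

8 slots to fill and no one can take more than 3, so at least ⌈8/3⌉ = 3 pickers are needed.
Tanaka, Olsen, and Chen alone can cover everything: Nov 11→Chen, Nov 12→Chen, Nov 13→Olsen, Nov 14→Tanaka, Nov 15→Olsen, Nov 16→Tanaka, Nov 17→Tanaka, Nov 18→Chen.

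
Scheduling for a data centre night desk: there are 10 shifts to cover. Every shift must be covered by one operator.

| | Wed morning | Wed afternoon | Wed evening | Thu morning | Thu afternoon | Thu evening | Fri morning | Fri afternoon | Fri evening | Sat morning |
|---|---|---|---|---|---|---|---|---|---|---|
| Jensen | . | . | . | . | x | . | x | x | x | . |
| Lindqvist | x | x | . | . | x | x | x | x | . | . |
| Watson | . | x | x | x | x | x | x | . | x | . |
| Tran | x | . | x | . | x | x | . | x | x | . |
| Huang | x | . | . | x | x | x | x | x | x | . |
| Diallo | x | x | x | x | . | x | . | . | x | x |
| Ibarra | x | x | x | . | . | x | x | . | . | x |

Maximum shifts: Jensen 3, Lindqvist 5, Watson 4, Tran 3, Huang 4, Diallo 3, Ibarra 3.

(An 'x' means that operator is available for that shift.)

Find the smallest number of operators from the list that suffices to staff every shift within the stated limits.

10 slots to fill and no one can take more than 5, so at least ⌈10/5⌉ = 2 operators are needed.
Any 2 operators together have capacity at most 5+4 = 9 < 10 slots, so 2 can never suffice.
Jensen, Lindqvist, and Diallo alone can cover everything: Wed morning→Lindqvist, Wed afternoon→Lindqvist, Wed evening→Diallo, Thu morning→Diallo, Thu afternoon→Jensen, Thu evening→Lindqvist, Fri morning→Jensen, Fri afternoon→Lindqvist, Fri evening→Jensen, Sat morning→Diallo.

3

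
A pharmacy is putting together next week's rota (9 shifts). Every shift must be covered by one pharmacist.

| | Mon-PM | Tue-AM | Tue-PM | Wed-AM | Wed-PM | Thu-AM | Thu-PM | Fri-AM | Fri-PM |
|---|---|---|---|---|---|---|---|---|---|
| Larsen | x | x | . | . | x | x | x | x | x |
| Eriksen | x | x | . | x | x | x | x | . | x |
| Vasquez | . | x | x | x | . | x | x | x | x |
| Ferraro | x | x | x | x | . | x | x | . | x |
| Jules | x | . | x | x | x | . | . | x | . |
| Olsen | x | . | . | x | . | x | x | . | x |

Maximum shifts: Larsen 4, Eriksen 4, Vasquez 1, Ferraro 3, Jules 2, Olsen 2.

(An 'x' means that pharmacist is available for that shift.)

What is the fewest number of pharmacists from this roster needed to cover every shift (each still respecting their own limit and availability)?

9 slots to fill and no one can take more than 4, so at least ⌈9/4⌉ = 3 pharmacists are needed.
Larsen, Eriksen, and Vasquez alone can cover everything: Mon-PM→Larsen, Tue-AM→Larsen, Tue-PM→Vasquez, Wed-AM→Eriksen, Wed-PM→Larsen, Thu-AM→Eriksen, Thu-PM→Eriksen, Fri-AM→Larsen, Fri-PM→Eriksen.

3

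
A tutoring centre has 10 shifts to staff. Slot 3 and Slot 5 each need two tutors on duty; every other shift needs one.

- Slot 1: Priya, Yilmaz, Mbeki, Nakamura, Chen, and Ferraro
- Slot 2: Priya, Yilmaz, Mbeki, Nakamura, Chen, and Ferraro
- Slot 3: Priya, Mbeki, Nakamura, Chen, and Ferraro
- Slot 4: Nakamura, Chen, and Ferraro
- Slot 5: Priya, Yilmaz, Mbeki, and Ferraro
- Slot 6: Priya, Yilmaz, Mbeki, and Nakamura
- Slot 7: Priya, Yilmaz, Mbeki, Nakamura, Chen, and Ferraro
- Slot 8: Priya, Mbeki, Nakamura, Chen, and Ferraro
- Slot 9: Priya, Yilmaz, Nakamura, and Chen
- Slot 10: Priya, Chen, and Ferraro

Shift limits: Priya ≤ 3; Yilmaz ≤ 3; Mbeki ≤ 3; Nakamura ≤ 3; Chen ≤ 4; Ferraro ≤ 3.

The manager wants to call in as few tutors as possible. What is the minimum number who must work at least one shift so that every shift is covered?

12 slots to fill and no one can take more than 4, so at least ⌈12/4⌉ = 3 tutors are needed.
Any 3 tutors together have capacity at most 4+3+3 = 10 < 12 slots, so 3 can never suffice.
Priya, Yilmaz, Mbeki, and Nakamura alone can cover everything: Slot 1→Yilmaz, Slot 2→Mbeki, Slot 3→Priya+Mbeki, Slot 4→Nakamura, Slot 5→Priya+Yilmaz, Slot 6→Nakamura, Slot 7→Nakamura, Slot 8→Mbeki, Slot 9→Yilmaz, Slot 10→Priya.

4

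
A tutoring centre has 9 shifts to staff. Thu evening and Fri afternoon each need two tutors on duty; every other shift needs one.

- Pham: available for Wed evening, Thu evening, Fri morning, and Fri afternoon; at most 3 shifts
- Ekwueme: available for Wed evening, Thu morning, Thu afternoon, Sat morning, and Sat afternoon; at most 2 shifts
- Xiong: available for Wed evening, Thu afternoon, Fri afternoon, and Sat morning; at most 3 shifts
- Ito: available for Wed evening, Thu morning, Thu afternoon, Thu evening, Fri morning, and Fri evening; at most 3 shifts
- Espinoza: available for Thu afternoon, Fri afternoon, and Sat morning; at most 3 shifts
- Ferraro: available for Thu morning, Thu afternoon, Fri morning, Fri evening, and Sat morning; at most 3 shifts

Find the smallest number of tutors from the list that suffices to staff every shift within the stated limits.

4

11 slots to fill and no one can take more than 3, so at least ⌈11/3⌉ = 4 tutors are needed.
Pham, Ekwueme, Xiong, and Ito alone can cover everything: Wed evening→Ito, Thu morning→Ekwueme, Thu afternoon→Xiong, Thu evening→Pham+Ito, Fri morning→Pham, Fri afternoon→Pham+Xiong, Fri evening→Ito, Sat morning→Xiong, Sat afternoon→Ekwueme.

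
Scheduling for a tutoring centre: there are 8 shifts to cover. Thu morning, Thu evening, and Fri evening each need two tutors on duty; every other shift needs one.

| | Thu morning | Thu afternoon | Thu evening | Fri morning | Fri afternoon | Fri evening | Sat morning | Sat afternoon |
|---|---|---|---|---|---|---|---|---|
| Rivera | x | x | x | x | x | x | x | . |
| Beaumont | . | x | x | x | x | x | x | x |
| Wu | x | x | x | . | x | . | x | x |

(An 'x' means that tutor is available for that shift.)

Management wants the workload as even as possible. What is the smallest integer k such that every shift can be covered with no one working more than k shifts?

4

With 3 tutors and 11 worker-slots to fill, someone must work at least ⌈11/3⌉ = 4 shifts, so k ≥ 4.
k = 4 works: Thu morning→Rivera+Wu, Thu afternoon→Rivera, Thu evening→Beaumont+Wu, Fri morning→Rivera, Fri afternoon→Beaumont, Fri evening→Rivera+Beaumont, Sat morning→Wu, Sat afternoon→Beaumont.
Loads: Rivera 4, Beaumont 4, Wu 3 — all ≤ 4.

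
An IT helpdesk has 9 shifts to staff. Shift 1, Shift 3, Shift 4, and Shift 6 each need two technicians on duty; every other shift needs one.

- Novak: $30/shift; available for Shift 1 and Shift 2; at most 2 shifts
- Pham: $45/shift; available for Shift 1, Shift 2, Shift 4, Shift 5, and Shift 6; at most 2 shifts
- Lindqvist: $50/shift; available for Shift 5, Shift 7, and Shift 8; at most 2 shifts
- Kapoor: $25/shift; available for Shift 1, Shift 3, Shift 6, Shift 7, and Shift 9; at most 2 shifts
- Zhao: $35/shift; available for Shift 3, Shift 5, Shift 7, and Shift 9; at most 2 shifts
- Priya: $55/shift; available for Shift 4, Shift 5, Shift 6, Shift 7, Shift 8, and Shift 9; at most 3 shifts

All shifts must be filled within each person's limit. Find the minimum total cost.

Shift 3 can only be covered by Kapoor and Zhao, so that assignment is forced.
Shift 4 can only be covered by Pham and Priya, so that assignment is forced.
Picking the cheapest available technician for each shift independently would cost $450, but that ignores the shift limits.
An optimal schedule: Shift 1→Novak+Pham, Shift 2→Novak, Shift 3→Kapoor+Zhao, Shift 4→Pham+Priya, Shift 5→Lindqvist, Shift 6→Kapoor+Priya, Shift 7→Priya, Shift 8→Lindqvist, Shift 9→Zhao.
Total: 30 + 45 + 30 + 25 + 35 + 45 + 55 + 50 + 25 + 55 + 55 + 50 + 35 = $535.

$535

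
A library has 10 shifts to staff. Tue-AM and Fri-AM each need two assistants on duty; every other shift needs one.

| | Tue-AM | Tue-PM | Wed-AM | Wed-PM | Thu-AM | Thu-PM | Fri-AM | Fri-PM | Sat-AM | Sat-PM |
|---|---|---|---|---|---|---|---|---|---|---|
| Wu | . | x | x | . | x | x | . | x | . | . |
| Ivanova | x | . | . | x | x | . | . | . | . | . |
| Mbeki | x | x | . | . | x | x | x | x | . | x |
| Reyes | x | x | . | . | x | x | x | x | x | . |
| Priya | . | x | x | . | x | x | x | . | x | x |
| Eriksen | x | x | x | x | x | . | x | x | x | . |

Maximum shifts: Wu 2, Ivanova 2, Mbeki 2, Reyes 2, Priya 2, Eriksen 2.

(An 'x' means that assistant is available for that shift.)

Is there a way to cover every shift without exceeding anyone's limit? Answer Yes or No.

One valid schedule: Tue-AM→Ivanova+Eriksen, Tue-PM→Reyes, Wed-AM→Wu, Wed-PM→Ivanova, Thu-AM→Priya, Thu-PM→Wu, Fri-AM→Priya+Eriksen, Fri-PM→Mbeki, Sat-AM→Reyes, Sat-PM→Mbeki.
Loads: Wu 2/2, Ivanova 2/2, Mbeki 2/2, Reyes 2/2, Priya 2/2, Eriksen 2/2 — all within limits.

Yes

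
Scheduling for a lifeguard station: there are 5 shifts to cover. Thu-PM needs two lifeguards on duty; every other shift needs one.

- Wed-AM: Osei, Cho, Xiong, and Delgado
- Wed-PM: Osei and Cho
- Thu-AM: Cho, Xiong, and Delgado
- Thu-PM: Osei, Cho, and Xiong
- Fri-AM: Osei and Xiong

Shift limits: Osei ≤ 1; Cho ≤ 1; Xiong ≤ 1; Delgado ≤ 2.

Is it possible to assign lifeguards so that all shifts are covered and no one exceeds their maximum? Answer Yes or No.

Shifts {Wed-PM, Thu-PM, Fri-AM} need 4 worker-slots in total, but the lifeguards available for any of those shifts (Osei, Cho, and Xiong) can supply at most 3 among them. So no valid schedule exists.

No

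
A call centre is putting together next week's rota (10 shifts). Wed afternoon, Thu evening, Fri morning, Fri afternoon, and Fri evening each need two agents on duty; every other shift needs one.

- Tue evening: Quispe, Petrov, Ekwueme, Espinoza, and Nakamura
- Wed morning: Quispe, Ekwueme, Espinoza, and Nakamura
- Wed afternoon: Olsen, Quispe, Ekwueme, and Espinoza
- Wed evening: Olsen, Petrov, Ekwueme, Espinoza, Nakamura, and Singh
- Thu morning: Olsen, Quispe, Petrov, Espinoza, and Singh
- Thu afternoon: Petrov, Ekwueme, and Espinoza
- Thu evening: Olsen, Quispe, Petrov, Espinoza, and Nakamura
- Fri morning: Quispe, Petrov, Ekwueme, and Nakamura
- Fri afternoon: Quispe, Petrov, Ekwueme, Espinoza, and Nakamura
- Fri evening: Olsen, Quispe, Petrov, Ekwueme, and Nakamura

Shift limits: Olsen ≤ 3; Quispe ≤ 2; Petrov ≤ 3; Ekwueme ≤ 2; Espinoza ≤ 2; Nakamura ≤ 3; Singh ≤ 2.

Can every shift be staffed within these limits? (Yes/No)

One valid schedule: Tue evening→Quispe, Wed morning→Quispe, Wed afternoon→Olsen+Ekwueme, Wed evening→Olsen, Thu morning→Olsen, Thu afternoon→Petrov, Thu evening→Espinoza+Nakamura, Fri morning→Petrov+Ekwueme, Fri afternoon→Espinoza+Nakamura, Fri evening→Petrov+Nakamura.
Loads: Olsen 3/3, Quispe 2/2, Petrov 3/3, Ekwueme 2/2, Espinoza 2/2, Nakamura 3/3, Singh 0/2 — all within limits.

Yes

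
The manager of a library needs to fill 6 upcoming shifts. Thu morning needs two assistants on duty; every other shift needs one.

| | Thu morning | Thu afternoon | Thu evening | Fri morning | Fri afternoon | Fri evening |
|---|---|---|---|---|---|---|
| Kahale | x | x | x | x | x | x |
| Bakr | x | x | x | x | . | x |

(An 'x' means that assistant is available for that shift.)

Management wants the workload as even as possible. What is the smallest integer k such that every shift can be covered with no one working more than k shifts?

With 2 assistants and 7 worker-slots to fill, someone must work at least ⌈7/2⌉ = 4 shifts, so k ≥ 4.
k = 4 works: Thu morning→Kahale+Bakr, Thu afternoon→Kahale, Thu evening→Kahale, Fri morning→Bakr, Fri afternoon→Kahale, Fri evening→Bakr.
Loads: Kahale 4, Bakr 3 — all ≤ 4.

4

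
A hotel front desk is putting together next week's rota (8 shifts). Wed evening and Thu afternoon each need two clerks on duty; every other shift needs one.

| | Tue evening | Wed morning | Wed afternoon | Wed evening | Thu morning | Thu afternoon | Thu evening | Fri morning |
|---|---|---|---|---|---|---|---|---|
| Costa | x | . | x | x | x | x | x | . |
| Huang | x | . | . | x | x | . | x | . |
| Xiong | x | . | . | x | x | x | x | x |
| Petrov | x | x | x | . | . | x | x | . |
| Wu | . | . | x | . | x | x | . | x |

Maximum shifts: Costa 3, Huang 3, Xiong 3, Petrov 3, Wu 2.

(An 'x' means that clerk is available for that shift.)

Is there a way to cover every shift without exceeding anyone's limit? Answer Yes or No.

Yes

Wed morning can only be covered by Petrov, so that assignment is forced.
One valid schedule: Tue evening→Costa, Wed morning→Petrov, Wed afternoon→Costa, Wed evening→Costa+Huang, Thu morning→Huang, Thu afternoon→Xiong+Petrov, Thu evening→Huang, Fri morning→Xiong.
Loads: Costa 3/3, Huang 3/3, Xiong 2/3, Petrov 2/3, Wu 0/2 — all within limits.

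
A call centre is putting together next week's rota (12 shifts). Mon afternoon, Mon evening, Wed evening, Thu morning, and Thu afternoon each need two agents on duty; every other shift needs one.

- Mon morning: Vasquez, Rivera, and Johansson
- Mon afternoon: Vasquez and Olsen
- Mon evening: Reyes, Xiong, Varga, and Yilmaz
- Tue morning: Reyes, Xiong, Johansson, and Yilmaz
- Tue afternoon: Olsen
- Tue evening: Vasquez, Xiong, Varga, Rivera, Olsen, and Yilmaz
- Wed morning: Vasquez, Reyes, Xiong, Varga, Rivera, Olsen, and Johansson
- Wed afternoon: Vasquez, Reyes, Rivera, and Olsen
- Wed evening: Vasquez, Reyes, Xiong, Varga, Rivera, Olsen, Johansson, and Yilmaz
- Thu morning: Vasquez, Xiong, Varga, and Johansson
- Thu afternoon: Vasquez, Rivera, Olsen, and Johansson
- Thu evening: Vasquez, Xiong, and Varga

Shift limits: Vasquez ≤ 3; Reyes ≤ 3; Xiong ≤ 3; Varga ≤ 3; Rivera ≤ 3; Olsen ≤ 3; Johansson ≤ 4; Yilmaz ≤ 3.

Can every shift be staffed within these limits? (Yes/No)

Mon afternoon can only be covered by Vasquez and Olsen, so that assignment is forced.
Tue afternoon can only be covered by Olsen, so that assignment is forced.
One valid schedule: Mon morning→Vasquez, Mon afternoon→Vasquez+Olsen, Mon evening→Reyes+Xiong, Tue morning→Reyes, Tue afternoon→Olsen, Tue evening→Xiong, Wed morning→Varga, Wed afternoon→Reyes, Wed evening→Varga+Rivera, Thu morning→Xiong+Varga, Thu afternoon→Rivera+Olsen, Thu evening→Vasquez.
Loads: Vasquez 3/3, Reyes 3/3, Xiong 3/3, Varga 3/3, Rivera 2/3, Olsen 3/3, Johansson 0/4, Yilmaz 0/3 — all within limits.

Yes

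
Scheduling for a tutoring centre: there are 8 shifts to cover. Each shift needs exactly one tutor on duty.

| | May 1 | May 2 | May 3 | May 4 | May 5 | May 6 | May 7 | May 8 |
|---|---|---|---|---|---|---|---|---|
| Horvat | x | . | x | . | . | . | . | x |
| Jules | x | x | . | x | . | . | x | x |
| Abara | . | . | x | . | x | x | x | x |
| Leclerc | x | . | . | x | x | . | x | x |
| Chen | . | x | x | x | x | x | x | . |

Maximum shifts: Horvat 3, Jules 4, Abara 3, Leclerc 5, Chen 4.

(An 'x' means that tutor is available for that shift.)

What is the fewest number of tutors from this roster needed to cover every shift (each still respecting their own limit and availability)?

2

8 slots to fill and no one can take more than 5, so at least ⌈8/5⌉ = 2 tutors are needed.
Jules and Chen alone can cover everything: May 1→Jules, May 2→Jules, May 3→Chen, May 4→Jules, May 5→Chen, May 6→Chen, May 7→Chen, May 8→Jules.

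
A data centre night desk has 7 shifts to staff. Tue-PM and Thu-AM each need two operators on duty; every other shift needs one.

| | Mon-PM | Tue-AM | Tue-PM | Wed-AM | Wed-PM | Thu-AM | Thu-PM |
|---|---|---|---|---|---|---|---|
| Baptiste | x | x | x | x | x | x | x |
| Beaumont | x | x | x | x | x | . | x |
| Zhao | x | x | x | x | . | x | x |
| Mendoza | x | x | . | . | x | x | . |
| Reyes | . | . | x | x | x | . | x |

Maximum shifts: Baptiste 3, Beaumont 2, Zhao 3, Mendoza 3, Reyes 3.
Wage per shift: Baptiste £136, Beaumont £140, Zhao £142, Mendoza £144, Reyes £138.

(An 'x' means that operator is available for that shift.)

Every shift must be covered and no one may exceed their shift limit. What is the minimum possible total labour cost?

£1244

Picking the cheapest available operator for each shift independently would cost £1232, but that ignores the shift limits.
An optimal schedule: Mon-PM→Baptiste, Tue-AM→Baptiste, Tue-PM→Reyes+Beaumont, Wed-AM→Reyes, Wed-PM→Reyes, Thu-AM→Baptiste+Zhao, Thu-PM→Beaumont.
Total: 136 + 136 + 138 + 140 + 138 + 138 + 136 + 142 + 140 = £1244.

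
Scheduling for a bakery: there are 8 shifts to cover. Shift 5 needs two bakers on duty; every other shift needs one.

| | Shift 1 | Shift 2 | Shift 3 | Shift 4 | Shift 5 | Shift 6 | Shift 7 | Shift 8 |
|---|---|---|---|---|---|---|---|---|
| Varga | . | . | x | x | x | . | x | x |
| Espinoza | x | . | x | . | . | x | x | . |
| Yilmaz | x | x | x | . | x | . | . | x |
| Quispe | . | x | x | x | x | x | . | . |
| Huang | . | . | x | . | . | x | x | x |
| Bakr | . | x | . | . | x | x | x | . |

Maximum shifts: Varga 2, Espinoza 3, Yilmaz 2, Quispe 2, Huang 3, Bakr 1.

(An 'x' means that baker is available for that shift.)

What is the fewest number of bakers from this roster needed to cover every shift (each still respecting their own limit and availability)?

4

9 slots to fill and no one can take more than 3, so at least ⌈9/3⌉ = 3 bakers are needed.
Any 3 bakers together have capacity at most 3+3+2 = 8 < 9 slots, so 3 can never suffice.
Varga, Espinoza, Yilmaz, and Quispe alone can cover everything: Shift 1→Espinoza, Shift 2→Yilmaz, Shift 3→Quispe, Shift 4→Varga, Shift 5→Yilmaz+Quispe, Shift 6→Espinoza, Shift 7→Espinoza, Shift 8→Varga.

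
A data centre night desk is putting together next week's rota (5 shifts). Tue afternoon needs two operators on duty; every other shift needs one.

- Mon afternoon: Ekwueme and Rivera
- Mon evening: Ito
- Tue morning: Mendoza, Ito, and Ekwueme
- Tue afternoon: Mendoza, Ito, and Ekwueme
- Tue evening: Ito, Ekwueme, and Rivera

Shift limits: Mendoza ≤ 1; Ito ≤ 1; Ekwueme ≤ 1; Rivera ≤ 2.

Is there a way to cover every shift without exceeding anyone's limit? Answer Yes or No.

No

Shifts {Mon evening, Tue morning, Tue afternoon} need 4 worker-slots in total, but the operators available for any of those shifts (Mendoza, Ito, and Ekwueme) can supply at most 3 among them. So no valid schedule exists.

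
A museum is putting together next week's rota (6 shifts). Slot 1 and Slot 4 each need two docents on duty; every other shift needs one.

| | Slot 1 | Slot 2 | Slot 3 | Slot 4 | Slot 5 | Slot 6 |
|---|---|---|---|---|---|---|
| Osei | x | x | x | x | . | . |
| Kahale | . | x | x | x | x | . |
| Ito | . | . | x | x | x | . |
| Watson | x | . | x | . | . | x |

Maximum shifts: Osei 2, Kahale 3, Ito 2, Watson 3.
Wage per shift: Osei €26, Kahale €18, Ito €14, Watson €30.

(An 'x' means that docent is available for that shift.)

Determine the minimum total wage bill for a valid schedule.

Slot 1 can only be covered by Osei and Watson, so that assignment is forced.
Slot 6 can only be covered by Watson, so that assignment is forced.
Picking the cheapest available docent for each shift independently would cost €164, but that ignores the shift limits.
An optimal schedule: Slot 1→Osei+Watson, Slot 2→Kahale, Slot 3→Kahale, Slot 4→Ito+Kahale, Slot 5→Ito, Slot 6→Watson.
Total: 26 + 30 + 18 + 18 + 14 + 18 + 14 + 30 = €168.

€168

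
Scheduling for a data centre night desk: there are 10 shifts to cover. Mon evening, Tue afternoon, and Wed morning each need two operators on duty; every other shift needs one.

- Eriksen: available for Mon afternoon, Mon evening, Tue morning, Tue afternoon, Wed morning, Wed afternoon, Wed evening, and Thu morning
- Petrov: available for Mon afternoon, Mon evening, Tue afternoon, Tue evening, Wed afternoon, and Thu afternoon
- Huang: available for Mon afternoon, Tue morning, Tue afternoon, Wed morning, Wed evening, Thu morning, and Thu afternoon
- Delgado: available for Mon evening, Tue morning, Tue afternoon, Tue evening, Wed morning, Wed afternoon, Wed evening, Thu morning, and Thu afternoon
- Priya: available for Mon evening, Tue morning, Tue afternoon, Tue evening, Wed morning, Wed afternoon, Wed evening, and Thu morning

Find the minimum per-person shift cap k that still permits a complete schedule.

3

With 5 operators and 13 worker-slots to fill, someone must work at least ⌈13/5⌉ = 3 shifts, so k ≥ 3.
k = 3 works: Mon afternoon→Eriksen, Mon evening→Petrov+Delgado, Tue morning→Eriksen, Tue afternoon→Delgado+Priya, Tue evening→Petrov, Wed morning→Huang+Delgado, Wed afternoon→Eriksen, Wed evening→Huang, Thu morning→Huang, Thu afternoon→Petrov.
Loads: Eriksen 3, Petrov 3, Huang 3, Delgado 3, Priya 1 — all ≤ 3.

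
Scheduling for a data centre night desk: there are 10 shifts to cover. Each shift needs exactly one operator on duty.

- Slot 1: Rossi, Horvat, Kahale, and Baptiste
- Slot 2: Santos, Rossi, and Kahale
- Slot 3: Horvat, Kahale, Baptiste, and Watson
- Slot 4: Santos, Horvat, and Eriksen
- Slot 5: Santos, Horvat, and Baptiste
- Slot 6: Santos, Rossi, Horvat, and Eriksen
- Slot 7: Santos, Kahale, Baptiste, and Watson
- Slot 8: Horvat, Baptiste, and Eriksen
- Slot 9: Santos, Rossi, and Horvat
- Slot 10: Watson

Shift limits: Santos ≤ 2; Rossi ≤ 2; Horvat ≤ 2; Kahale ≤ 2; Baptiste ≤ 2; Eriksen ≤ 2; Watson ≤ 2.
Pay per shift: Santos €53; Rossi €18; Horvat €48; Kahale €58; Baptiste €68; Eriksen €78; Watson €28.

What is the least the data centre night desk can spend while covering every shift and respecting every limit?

€410

Slot 10 can only be covered by Watson, so that assignment is forced.
Picking the cheapest available operator for each shift independently would cost €300, but that ignores the shift limits.
An optimal schedule: Slot 1→Kahale, Slot 2→Rossi, Slot 3→Watson, Slot 4→Horvat, Slot 5→Santos, Slot 6→Santos, Slot 7→Kahale, Slot 8→Horvat, Slot 9→Rossi, Slot 10→Watson.
Total: 58 + 18 + 28 + 48 + 53 + 53 + 58 + 48 + 18 + 28 = €410.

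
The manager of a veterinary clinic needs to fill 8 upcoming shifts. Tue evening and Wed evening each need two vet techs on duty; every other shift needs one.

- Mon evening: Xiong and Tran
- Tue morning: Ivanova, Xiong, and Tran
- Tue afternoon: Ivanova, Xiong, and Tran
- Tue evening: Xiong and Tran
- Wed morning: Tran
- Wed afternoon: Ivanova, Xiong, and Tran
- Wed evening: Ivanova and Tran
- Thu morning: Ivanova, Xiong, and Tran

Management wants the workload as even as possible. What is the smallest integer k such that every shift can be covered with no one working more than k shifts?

4

With 3 vet techs and 10 worker-slots to fill, someone must work at least ⌈10/3⌉ = 4 shifts, so k ≥ 4.
k = 4 works: Mon evening→Xiong, Tue morning→Ivanova, Tue afternoon→Ivanova, Tue evening→Xiong+Tran, Wed morning→Tran, Wed afternoon→Ivanova, Wed evening→Ivanova+Tran, Thu morning→Xiong.
Loads: Ivanova 4, Xiong 3, Tran 3 — all ≤ 4.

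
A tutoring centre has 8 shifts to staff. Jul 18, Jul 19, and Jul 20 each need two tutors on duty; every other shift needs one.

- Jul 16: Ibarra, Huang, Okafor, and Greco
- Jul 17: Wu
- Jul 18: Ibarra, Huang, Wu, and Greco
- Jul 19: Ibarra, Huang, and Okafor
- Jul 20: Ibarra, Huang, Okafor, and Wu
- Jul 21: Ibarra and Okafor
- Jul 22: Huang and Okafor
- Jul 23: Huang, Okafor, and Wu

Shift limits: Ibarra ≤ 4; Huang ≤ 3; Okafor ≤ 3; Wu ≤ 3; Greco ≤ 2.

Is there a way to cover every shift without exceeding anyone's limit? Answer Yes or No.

Yes

Jul 17 can only be covered by Wu, so that assignment is forced.
One valid schedule: Jul 16→Ibarra, Jul 17→Wu, Jul 18→Ibarra+Wu, Jul 19→Ibarra+Huang, Jul 20→Okafor+Wu, Jul 21→Ibarra, Jul 22→Huang, Jul 23→Huang.
Loads: Ibarra 4/4, Huang 3/3, Okafor 1/3, Wu 3/3, Greco 0/2 — all within limits.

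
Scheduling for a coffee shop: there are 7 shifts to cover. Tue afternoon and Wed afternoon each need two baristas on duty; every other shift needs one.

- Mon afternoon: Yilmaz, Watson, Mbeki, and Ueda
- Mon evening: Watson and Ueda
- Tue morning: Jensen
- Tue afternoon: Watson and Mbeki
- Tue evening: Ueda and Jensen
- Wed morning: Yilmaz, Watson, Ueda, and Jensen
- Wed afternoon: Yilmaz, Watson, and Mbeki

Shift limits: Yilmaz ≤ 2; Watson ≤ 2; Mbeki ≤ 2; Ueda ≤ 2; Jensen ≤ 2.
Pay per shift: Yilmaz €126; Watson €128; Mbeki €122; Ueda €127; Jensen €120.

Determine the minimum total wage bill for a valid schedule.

Tue morning can only be covered by Jensen, so that assignment is forced.
Tue afternoon can only be covered by Watson and Mbeki, so that assignment is forced.
Picking the cheapest available barista for each shift independently would cost €1107, but that ignores the shift limits.
An optimal schedule: Mon afternoon→Yilmaz, Mon evening→Ueda, Tue morning→Jensen, Tue afternoon→Mbeki+Watson, Tue evening→Jensen, Wed morning→Ueda, Wed afternoon→Mbeki+Yilmaz.
Total: 126 + 127 + 120 + 122 + 128 + 120 + 127 + 122 + 126 = €1118.

€1118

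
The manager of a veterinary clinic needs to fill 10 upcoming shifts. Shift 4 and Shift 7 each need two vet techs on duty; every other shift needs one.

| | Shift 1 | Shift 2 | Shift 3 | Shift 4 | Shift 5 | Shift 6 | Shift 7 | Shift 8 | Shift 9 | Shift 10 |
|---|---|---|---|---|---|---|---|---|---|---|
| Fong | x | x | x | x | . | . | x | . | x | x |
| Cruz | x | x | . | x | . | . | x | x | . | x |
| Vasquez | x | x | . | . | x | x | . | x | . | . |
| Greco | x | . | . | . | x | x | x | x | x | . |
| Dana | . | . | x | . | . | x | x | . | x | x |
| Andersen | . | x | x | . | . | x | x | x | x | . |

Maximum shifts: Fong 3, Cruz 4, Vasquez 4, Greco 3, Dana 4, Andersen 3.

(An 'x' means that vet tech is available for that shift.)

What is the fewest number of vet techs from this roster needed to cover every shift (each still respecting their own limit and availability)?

4

12 slots to fill and no one can take more than 4, so at least ⌈12/4⌉ = 3 vet techs are needed.
No set of 3 vet techs can cover every shift (each such set leaves at least one shift with no one available or exceeds a cap).
Fong, Cruz, Vasquez, and Greco alone can cover everything: Shift 1→Vasquez, Shift 2→Cruz, Shift 3→Fong, Shift 4→Fong+Cruz, Shift 5→Vasquez, Shift 6→Vasquez, Shift 7→Cruz+Greco, Shift 8→Vasquez, Shift 9→Fong, Shift 10→Cruz.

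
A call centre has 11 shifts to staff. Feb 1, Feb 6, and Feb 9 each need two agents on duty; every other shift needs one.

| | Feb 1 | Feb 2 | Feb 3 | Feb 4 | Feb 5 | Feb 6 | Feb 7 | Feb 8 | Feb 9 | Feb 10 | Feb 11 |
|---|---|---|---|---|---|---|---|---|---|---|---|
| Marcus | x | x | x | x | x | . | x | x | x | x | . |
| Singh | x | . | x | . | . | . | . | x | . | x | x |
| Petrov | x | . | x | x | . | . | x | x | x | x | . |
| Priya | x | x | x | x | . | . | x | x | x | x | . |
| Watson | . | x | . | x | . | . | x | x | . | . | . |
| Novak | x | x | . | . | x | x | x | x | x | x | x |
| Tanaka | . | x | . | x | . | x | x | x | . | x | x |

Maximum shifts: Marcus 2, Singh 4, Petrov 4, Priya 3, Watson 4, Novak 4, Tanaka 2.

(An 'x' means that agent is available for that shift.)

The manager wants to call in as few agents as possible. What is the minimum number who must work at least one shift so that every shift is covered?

4

14 slots to fill and no one can take more than 4, so at least ⌈14/4⌉ = 4 agents are needed.
Singh, Petrov, Novak, and Tanaka alone can cover everything: Feb 1→Singh+Petrov, Feb 2→Novak, Feb 3→Singh, Feb 4→Petrov, Feb 5→Novak, Feb 6→Novak+Tanaka, Feb 7→Petrov, Feb 8→Singh, Feb 9→Petrov+Novak, Feb 10→Tanaka, Feb 11→Singh.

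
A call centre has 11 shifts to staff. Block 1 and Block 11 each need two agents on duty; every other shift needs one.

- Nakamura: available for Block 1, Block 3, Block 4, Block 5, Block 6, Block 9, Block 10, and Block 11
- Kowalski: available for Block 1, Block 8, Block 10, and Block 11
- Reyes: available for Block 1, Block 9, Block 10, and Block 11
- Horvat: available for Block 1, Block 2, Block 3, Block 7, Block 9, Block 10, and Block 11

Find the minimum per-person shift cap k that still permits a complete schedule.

With 4 agents and 13 worker-slots to fill, someone must work at least ⌈13/4⌉ = 4 shifts, so k ≥ 4.
k = 4 works: Block 1→Kowalski+Reyes, Block 2→Horvat, Block 3→Nakamura, Block 4→Nakamura, Block 5→Nakamura, Block 6→Nakamura, Block 7→Horvat, Block 8→Kowalski, Block 9→Reyes, Block 10→Kowalski, Block 11→Kowalski+Reyes.
Loads: Nakamura 4, Kowalski 4, Reyes 3, Horvat 2 — all ≤ 4.

4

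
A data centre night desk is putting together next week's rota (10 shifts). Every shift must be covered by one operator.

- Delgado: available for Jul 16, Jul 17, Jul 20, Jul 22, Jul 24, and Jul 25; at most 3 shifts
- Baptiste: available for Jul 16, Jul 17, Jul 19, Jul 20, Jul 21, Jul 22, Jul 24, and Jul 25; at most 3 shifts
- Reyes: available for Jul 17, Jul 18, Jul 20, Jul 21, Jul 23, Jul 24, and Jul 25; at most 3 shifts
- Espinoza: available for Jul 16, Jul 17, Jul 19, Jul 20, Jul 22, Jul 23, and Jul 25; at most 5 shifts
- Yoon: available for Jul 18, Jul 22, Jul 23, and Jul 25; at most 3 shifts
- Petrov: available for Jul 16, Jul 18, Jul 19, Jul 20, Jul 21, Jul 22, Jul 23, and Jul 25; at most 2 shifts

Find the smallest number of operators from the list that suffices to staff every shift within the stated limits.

10 slots to fill and no one can take more than 5, so at least ⌈10/5⌉ = 2 operators are needed.
Any 2 operators together have capacity at most 5+3 = 8 < 10 slots, so 2 can never suffice.
Delgado, Reyes, and Espinoza alone can cover everything: Jul 16→Delgado, Jul 17→Espinoza, Jul 18→Reyes, Jul 19→Espinoza, Jul 20→Espinoza, Jul 21→Reyes, Jul 22→Delgado, Jul 23→Reyes, Jul 24→Delgado, Jul 25→Espinoza.

3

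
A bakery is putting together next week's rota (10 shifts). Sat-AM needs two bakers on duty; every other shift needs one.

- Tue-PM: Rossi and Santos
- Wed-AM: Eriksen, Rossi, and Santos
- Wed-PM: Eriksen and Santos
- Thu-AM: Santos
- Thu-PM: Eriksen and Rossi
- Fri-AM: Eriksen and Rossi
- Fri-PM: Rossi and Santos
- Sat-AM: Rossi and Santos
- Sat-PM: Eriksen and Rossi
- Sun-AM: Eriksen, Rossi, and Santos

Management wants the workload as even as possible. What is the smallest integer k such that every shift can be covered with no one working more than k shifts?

With 3 bakers and 11 worker-slots to fill, someone must work at least ⌈11/3⌉ = 4 shifts, so k ≥ 4.
k = 4 works: Tue-PM→Rossi, Wed-AM→Rossi, Wed-PM→Eriksen, Thu-AM→Santos, Thu-PM→Eriksen, Fri-AM→Eriksen, Fri-PM→Rossi, Sat-AM→Rossi+Santos, Sat-PM→Eriksen, Sun-AM→Santos.
Loads: Eriksen 4, Rossi 4, Santos 3 — all ≤ 4.

4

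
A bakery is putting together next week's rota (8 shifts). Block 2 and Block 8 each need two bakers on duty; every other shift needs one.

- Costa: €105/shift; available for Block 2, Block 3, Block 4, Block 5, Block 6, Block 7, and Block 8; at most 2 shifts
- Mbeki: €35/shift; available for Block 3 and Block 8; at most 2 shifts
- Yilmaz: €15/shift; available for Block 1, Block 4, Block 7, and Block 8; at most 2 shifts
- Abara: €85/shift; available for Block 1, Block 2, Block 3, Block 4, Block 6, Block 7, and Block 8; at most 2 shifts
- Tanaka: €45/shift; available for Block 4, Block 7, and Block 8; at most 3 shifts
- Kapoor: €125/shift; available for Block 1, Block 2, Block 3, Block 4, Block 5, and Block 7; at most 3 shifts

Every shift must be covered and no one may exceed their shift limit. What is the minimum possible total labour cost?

€570

Picking the cheapest available baker for each shift independently would cost €510, but that ignores the shift limits.
An optimal schedule: Block 1→Yilmaz, Block 2→Abara+Costa, Block 3→Mbeki, Block 4→Yilmaz, Block 5→Costa, Block 6→Abara, Block 7→Tanaka, Block 8→Mbeki+Tanaka.
Total: 15 + 85 + 105 + 35 + 15 + 105 + 85 + 45 + 35 + 45 = €570.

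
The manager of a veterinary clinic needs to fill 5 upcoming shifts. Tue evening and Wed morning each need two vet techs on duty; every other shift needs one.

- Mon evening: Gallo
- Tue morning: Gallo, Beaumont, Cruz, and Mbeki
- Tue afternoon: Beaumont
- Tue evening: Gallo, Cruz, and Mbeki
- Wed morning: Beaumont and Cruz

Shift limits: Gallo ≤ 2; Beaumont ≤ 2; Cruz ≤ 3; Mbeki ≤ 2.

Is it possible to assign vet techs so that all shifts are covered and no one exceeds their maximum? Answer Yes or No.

Mon evening can only be covered by Gallo, so that assignment is forced.
Tue afternoon can only be covered by Beaumont, so that assignment is forced.
Wed morning can only be covered by Beaumont and Cruz, so that assignment is forced.
One valid schedule: Mon evening→Gallo, Tue morning→Cruz, Tue afternoon→Beaumont, Tue evening→Gallo+Cruz, Wed morning→Beaumont+Cruz.
Loads: Gallo 2/2, Beaumont 2/2, Cruz 3/3, Mbeki 0/2 — all within limits.

Yes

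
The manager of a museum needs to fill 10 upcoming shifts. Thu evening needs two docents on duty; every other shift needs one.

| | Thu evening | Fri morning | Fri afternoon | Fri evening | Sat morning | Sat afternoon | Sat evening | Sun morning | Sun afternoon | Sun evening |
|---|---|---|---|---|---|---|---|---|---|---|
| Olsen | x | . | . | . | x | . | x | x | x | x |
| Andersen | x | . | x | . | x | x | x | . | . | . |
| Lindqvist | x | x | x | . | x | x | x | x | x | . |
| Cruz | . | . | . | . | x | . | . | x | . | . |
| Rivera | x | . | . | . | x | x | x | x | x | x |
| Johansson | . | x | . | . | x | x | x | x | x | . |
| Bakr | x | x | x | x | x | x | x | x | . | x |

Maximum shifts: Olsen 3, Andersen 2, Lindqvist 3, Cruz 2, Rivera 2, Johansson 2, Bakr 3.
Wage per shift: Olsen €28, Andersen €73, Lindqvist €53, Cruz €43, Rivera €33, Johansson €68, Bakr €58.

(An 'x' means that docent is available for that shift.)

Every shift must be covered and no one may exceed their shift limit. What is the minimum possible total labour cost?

Fri evening can only be covered by Bakr, so that assignment is forced.
Picking the cheapest available docent for each shift independently would cost €398, but that ignores the shift limits.
An optimal schedule: Thu evening→Rivera+Lindqvist, Fri morning→Lindqvist, Fri afternoon→Lindqvist, Fri evening→Bakr, Sat morning→Cruz, Sat afternoon→Rivera, Sat evening→Olsen, Sun morning→Cruz, Sun afternoon→Olsen, Sun evening→Olsen.
Total: 33 + 53 + 53 + 53 + 58 + 43 + 33 + 28 + 43 + 28 + 28 = €453.

€453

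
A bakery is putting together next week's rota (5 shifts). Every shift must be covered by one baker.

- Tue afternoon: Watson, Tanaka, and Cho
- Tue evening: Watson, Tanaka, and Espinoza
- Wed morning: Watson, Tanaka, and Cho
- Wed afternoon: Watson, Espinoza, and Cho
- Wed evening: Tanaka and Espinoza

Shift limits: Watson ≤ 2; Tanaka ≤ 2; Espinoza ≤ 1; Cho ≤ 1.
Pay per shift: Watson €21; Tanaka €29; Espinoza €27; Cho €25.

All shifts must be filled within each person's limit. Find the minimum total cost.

Picking the cheapest available baker for each shift independently would cost €111, but that ignores the shift limits.
An optimal schedule: Tue afternoon→Watson, Tue evening→Watson, Wed morning→Tanaka, Wed afternoon→Cho, Wed evening→Espinoza.
Total: 21 + 21 + 29 + 25 + 27 = €123.

€123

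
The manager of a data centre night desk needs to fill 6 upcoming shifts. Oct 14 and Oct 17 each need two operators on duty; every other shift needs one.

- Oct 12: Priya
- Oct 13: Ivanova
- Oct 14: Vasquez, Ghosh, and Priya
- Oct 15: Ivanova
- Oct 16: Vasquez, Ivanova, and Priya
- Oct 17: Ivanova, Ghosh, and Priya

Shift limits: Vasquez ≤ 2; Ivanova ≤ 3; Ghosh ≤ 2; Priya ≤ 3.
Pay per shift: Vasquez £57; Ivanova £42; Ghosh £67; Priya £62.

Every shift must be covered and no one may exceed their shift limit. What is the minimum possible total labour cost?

£426

Oct 12 can only be covered by Priya, so that assignment is forced.
Oct 13 can only be covered by Ivanova, so that assignment is forced.
Oct 15 can only be covered by Ivanova, so that assignment is forced.
Picking the cheapest available operator for each shift independently would cost £411, but that ignores the shift limits.
An optimal schedule: Oct 12→Priya, Oct 13→Ivanova, Oct 14→Vasquez+Priya, Oct 15→Ivanova, Oct 16→Vasquez, Oct 17→Ivanova+Priya.
Total: 62 + 42 + 57 + 62 + 42 + 57 + 42 + 62 = £426.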